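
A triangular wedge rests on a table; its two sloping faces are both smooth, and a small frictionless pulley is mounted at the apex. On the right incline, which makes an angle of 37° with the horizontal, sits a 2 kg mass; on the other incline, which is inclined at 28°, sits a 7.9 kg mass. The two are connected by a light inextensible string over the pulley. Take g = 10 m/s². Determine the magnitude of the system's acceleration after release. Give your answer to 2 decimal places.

Resolve each weight along its own incline: the 2 kg mass has component 2 × 10 × sin 37° = 12.036 N down its slope, and the 7.9 kg mass has 7.9 × 10 × sin 28° = 37.088 N down its slope.
The 7.9 kg side's 37.088 N exceeds the other side's 12.036 N, so that mass slides down and the 2 kg mass slides up. Taking that direction as positive, Newton's second law for the whole system gives 37.088 − 12.036 = (2 + 7.9) a, so a = 25.052 / 9.9 = 2.5305 m/s².

2.53 m/s²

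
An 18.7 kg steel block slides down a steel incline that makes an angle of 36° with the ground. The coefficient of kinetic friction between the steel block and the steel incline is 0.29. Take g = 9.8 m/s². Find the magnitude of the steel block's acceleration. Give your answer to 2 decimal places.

Resolving the weight along the incline: the component pulling the steel block down the slope is mg sin 36° = 18.7 × 9.8 × 0.5878 = 107.720 N, and the normal force is N = mg cos 36° = 18.7 × 9.8 × 0.8090 = 148.257 N.
Kinetic friction acts up the slope with magnitude f = μN = 0.29 × 148.257 = 42.995 N.
Net force along the incline is 107.720 − 42.995 = 64.725 N, so a = 64.725 / 18.7 = 3.4612 m/s².

3.46 m/s²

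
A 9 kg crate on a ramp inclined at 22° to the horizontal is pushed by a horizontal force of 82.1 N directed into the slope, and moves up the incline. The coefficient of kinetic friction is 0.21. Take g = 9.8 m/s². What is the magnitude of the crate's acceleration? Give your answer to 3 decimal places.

The horizontal push has components F cos 22° = 82.1 × 0.9272 = 76.123 N up the incline and F sin 22° = 82.1 × 0.3746 = 30.755 N pressing into the surface.
The normal force is therefore N = mg cos 22° + F sin 22° = 81.779 + 30.755 = 112.534 N, and kinetic friction down the slope is μN = 0.21 × 112.534 = 23.632 N.
Along the incline: F cos 22° − mg sin 22° − μN = ma, so 76.123 − 33.040 − 23.632 = 9 a, giving a = 2.1612 m/s².

2.161 m/s²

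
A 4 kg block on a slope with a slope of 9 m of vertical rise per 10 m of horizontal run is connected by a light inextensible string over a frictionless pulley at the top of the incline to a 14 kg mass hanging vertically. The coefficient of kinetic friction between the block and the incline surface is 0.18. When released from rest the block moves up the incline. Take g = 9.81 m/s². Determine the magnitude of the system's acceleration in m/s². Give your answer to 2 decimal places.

5.88 m/s²

For the block on the incline: the weight component along the slope is m₁g sin 41.99° = 4 × 9.81 × 0.6690 = 26.252 N and the normal force is N = m₁g cos 41.99° = 29.167 N.
Kinetic friction opposes the block's motion up the incline: f = μN = 0.18 × 29.167 = 5.250 N acting down the slope.
Newton's second law for the block (up-slope positive): T − 26.252 − 5.250 = 4 a. For the hanging mass (downward positive): 14 × 9.81 − T = 14 a.
Adding the two equations eliminates T: 105.838 = 18 a, so a = 5.8799 m/s².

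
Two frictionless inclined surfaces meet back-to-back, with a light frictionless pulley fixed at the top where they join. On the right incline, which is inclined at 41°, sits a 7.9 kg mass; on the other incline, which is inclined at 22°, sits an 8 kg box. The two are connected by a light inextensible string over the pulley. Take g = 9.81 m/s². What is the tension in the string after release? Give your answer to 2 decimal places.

Resolve each weight along its own incline: the 7.9 kg mass has component 7.9 × 9.81 × sin 41° = 50.844 N down its slope, and the 8 kg mass has 8 × 9.81 × sin 22° = 29.399 N down its slope.
The 7.9 kg side's 50.844 N exceeds the other side's 29.399 N, so that mass slides down and the 8 kg mass slides up. Taking that direction as positive, Newton's second law for the whole system gives 50.844 − 29.399 = (7.9 + 8) a, so a = 21.445 / 15.9 = 1.3487 m/s².
For the 8 kg mass (up-slope positive): T − 29.399 = 8 × 1.3487, so T = 40.189 N.

40.19 N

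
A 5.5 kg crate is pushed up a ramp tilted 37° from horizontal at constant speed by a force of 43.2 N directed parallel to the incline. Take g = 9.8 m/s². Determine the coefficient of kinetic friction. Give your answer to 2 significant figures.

0.25

At constant speed ΣF = 0 along the incline. The applied 43.2 N acts up the slope; the weight component mg sin 37° = 32.438 N and kinetic friction μN both act down the slope.
So 43.2 = 32.438 + μ × 43.046, giving μ = (43.2 − 32.438) / 43.046 = 0.2500.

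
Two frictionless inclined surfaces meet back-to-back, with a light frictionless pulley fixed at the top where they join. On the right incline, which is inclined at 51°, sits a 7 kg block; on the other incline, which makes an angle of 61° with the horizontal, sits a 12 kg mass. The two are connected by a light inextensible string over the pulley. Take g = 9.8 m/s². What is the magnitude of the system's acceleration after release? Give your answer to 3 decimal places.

2.608 m/s²

Resolve each weight along its own incline: the 7 kg mass has component 7 × 9.8 × sin 51° = 53.312 N down its slope, and the 12 kg mass has 12 × 9.8 × sin 61° = 102.855 N down its slope.
The 12 kg side's 102.855 N exceeds the other side's 53.312 N, so that mass slides down and the 7 kg mass slides up. Taking that direction as positive, Newton's second law for the whole system gives 102.855 − 53.312 = (7 + 12) a, so a = 49.543 / 19 = 2.6075 m/s².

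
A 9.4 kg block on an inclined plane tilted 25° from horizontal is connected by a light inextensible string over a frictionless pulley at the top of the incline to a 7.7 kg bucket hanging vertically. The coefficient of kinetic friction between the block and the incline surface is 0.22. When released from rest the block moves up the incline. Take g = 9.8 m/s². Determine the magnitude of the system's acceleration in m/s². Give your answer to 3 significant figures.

For the block on the incline: the weight component along the slope is m₁g sin 25° = 9.4 × 9.8 × 0.4226 = 38.930 N and the normal force is N = m₁g cos 25° = 83.489 N.
Kinetic friction opposes the block's motion up the incline: f = μN = 0.22 × 83.489 = 18.368 N acting down the slope.
Newton's second law for the block (up-slope positive): T − 38.930 − 18.368 = 9.4 a. For the hanging bucket (downward positive): 7.7 × 9.8 − T = 7.7 a.
Adding the two equations eliminates T: 18.162 = 17.1 a, so a = 1.0621 m/s².

1.06 m/s²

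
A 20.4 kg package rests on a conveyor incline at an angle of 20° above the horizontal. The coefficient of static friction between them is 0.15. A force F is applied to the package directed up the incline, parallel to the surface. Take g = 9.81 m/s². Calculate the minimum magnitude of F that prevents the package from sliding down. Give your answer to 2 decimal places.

The normal force is N = mg cos 20° = 188.055 N. With F at its minimum the package is on the verge of sliding down, so static friction is at its maximum μ_s N = 0.15 × 188.055 = 28.208 N and acts up the slope.
Equilibrium along the incline: F + μ_s N = mg sin 20°, so F = 68.446 − 28.208 = 40.238 N.

40.24 N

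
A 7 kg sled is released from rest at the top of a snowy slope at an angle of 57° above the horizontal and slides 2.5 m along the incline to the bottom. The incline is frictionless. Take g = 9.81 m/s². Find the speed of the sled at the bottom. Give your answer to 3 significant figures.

6.41 m/s

The weight component along the incline is mg sin 57° = 57.592 N and the normal force is N = mg cos 57° = 37.400 N.
With no friction, a = g sin 57° = 8.2274 m/s².
Starting from rest over a distance of 2.5 m, v² = 2aL = 2 × 8.2274 × 2.5 = 41.1370, so v = 6.4138 m/s.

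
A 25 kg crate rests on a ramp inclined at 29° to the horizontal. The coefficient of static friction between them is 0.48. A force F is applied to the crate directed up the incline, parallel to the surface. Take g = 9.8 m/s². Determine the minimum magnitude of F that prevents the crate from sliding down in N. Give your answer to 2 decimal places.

15.92 N

The normal force is N = mg cos 29° = 214.282 N. With F at its minimum the crate is on the verge of sliding down, so static friction is at its maximum μ_s N = 0.48 × 214.282 = 102.855 N and acts up the slope.
Equilibrium along the incline: F + μ_s N = mg sin 29°, so F = 118.778 − 102.855 = 15.923 N.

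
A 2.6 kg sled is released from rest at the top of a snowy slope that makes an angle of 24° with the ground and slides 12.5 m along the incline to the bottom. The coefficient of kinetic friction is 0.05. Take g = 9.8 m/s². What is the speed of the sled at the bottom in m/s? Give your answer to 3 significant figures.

9.41 m/s

The weight component along the incline is mg sin 24° = 10.364 N and the normal force is N = mg cos 24° = 23.277 N.
Friction up the slope is f = μN = 0.05 × 23.277 = 1.164 N, so the net downslope force is 10.364 − 1.164 = 9.200 N and a = 9.200 / 2.6 = 3.5385 m/s².
Starting from rest over a distance of 12.5 m, v² = 2aL = 2 × 3.5385 × 12.5 = 88.4625, so v = 9.4055 m/s.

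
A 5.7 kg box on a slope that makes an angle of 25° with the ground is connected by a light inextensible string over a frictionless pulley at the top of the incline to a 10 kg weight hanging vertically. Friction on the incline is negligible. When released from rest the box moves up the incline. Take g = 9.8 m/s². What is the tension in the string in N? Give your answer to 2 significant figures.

51 N

For the box on the incline: the weight component along the slope is m₁g sin 25° = 5.7 × 9.8 × 0.4226 = 23.606 N and the normal force is N = m₁g cos 25° = 50.626 N.
Newton's second law for the box (up-slope positive): T − 23.606 = 5.7 a. For the hanging weight (downward positive): 10 × 9.8 − T = 10 a.
Adding the two equations eliminates T: 74.394 = 15.7 a, so a = 4.7385 m/s².
Then from the hanging weight's equation, T = 10 × (9.8 − 4.7385) = 50.615 N.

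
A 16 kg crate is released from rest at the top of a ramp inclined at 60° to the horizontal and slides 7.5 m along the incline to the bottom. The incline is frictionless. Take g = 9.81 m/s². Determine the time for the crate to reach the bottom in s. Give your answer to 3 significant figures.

1.33 s

The weight component along the incline is mg sin 60° = 135.931 N and the normal force is N = mg cos 60° = 78.480 N.
With no friction, a = g sin 60° = 8.4957 m/s².
Starting from rest, L = ½at², so t = √(2L/a) = √(2 × 7.5 / 8.4957) = 1.3288 s.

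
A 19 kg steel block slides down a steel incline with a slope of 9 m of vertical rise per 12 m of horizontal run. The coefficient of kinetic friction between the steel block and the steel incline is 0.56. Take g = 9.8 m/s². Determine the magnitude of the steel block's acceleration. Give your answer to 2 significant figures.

1.5 m/s²

Resolving the weight along the incline: the component pulling the steel block down the slope is mg sin 36.87° = 19 × 9.8 × 0.6000 = 111.720 N, and the normal force is N = mg cos 36.87° = 19 × 9.8 × 0.8000 = 148.960 N.
Kinetic friction acts up the slope with magnitude f = μN = 0.56 × 148.960 = 83.418 N.
Net force along the incline is 111.720 − 83.418 = 28.302 N, so a = 28.302 / 19 = 1.4896 m/s².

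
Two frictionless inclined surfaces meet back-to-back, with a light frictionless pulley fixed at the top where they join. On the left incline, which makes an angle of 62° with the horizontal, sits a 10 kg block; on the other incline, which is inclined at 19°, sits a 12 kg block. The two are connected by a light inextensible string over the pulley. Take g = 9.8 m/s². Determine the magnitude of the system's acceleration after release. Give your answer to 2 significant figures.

2.2 m/s²

Resolve each weight along its own incline: the 10 kg mass has component 10 × 9.8 × sin 62° = 86.529 N down its slope, and the 12 kg mass has 12 × 9.8 × sin 19° = 38.287 N down its slope.
The 10 kg side's 86.529 N exceeds the other side's 38.287 N, so that mass slides down and the 12 kg mass slides up. Taking that direction as positive, Newton's second law for the whole system gives 86.529 − 38.287 = (10 + 12) a, so a = 48.242 / 22 = 2.1928 m/s².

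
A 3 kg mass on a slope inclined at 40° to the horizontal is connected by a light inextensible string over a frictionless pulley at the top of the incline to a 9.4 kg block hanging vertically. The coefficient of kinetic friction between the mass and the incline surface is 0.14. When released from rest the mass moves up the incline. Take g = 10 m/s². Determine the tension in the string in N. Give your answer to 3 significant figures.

39.8 N

For the mass on the incline: the weight component along the slope is m₁g sin 40° = 3 × 10 × 0.6428 = 19.284 N and the normal force is N = m₁g cos 40° = 22.981 N.
Kinetic friction opposes the mass's motion up the incline: f = μN = 0.14 × 22.981 = 3.217 N acting down the slope.
Newton's second law for the mass (up-slope positive): T − 19.284 − 3.217 = 3 a. For the hanging block (downward positive): 9.4 × 10 − T = 9.4 a.
Adding the two equations eliminates T: 71.499 = 12.4 a, so a = 5.7660 m/s².
Then from the hanging block's equation, T = 9.4 × (10 − 5.7660) = 39.800 N.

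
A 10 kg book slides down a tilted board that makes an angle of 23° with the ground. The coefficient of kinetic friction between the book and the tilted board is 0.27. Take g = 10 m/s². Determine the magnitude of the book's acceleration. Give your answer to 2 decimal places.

Resolving the weight along the incline: the component pulling the book down the slope is mg sin 23° = 10 × 10 × 0.3907 = 39.070 N, and the normal force is N = mg cos 23° = 10 × 10 × 0.9205 = 92.050 N.
Kinetic friction acts up the slope with magnitude f = μN = 0.27 × 92.050 = 24.854 N.
Net force along the incline is 39.070 − 24.854 = 14.216 N, so a = 14.216 / 10 = 1.4216 m/s².

1.42 m/s²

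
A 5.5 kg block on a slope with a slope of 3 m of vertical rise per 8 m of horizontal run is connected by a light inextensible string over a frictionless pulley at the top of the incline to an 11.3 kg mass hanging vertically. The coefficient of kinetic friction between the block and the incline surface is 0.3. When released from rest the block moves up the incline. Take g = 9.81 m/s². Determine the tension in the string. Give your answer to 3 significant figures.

59.2 N

For the block on the incline: the weight component along the slope is m₁g sin 20.56° = 5.5 × 9.81 × 0.3511 = 18.944 N and the normal force is N = m₁g cos 20.56° = 50.520 N.
Kinetic friction opposes the block's motion up the incline: f = μN = 0.3 × 50.520 = 15.156 N acting down the slope.
Newton's second law for the block (up-slope positive): T − 18.944 − 15.156 = 5.5 a. For the hanging mass (downward positive): 11.3 × 9.81 − T = 11.3 a.
Adding the two equations eliminates T: 76.753 = 16.8 a, so a = 4.5686 m/s².
Then from the hanging mass's equation, T = 11.3 × (9.81 − 4.5686) = 59.228 N.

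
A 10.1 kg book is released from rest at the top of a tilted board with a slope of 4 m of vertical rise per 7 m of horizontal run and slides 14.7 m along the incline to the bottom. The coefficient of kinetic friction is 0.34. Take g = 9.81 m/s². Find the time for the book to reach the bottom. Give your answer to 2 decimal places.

3.86 s

The weight component along the incline is mg sin 29.74° = 49.158 N and the normal force is N = mg cos 29.74° = 86.026 N.
Friction up the slope is f = μN = 0.34 × 86.026 = 29.249 N, so the net downslope force is 49.158 − 29.249 = 19.909 N and a = 19.909 / 10.1 = 1.9712 m/s².
Starting from rest, L = ½at², so t = √(2L/a) = √(2 × 14.7 / 1.9712) = 3.8620 s.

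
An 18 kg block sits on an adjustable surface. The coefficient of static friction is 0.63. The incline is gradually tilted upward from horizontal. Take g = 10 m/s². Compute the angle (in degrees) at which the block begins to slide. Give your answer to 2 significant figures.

At the threshold of sliding, static friction is at its maximum μ_s N and exactly balances the weight component along the incline: mg sin θ = μ_s mg cos θ.
Hence tan θ = μ_s = 0.63, so θ = arctan(0.63) = 32.2109°.

32°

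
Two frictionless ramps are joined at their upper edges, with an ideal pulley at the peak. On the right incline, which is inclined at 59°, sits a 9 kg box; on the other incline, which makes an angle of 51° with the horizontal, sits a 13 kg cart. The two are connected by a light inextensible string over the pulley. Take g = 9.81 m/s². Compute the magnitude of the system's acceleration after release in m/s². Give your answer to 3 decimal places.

Resolve each weight along its own incline: the 9 kg mass has component 9 × 9.81 × sin 59° = 75.679 N down its slope, and the 13 kg mass has 13 × 9.81 × sin 51° = 99.109 N down its slope.
The 13 kg side's 99.109 N exceeds the other side's 75.679 N, so that mass slides down and the 9 kg mass slides up. Taking that direction as positive, Newton's second law for the whole system gives 99.109 − 75.679 = (9 + 13) a, so a = 23.430 / 22 = 1.0650 m/s².

1.065 m/s²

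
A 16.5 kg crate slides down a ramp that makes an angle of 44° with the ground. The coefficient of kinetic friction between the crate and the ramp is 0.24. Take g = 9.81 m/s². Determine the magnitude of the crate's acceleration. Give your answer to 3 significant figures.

5.12 m/s²

Resolving the weight along the incline: the component pulling the crate down the slope is mg sin 44° = 16.5 × 9.81 × 0.6947 = 112.448 N, and the normal force is N = mg cos 44° = 16.5 × 9.81 × 0.7193 = 116.429 N.
Kinetic friction acts up the slope with magnitude f = μN = 0.24 × 116.429 = 27.943 N.
Net force along the incline is 112.448 − 27.943 = 84.505 N, so a = 84.505 / 16.5 = 5.1215 m/s².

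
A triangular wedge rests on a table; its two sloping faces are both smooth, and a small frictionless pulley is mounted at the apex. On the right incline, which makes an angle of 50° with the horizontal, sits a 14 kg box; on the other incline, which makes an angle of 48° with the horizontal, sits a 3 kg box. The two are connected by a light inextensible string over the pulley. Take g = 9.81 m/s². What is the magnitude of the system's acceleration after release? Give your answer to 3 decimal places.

Resolve each weight along its own incline: the 14 kg mass has component 14 × 9.81 × sin 50° = 105.209 N down its slope, and the 3 kg mass has 3 × 9.81 × sin 48° = 21.871 N down its slope.
The 14 kg side's 105.209 N exceeds the other side's 21.871 N, so that mass slides down and the 3 kg mass slides up. Taking that direction as positive, Newton's second law for the whole system gives 105.209 − 21.871 = (14 + 3) a, so a = 83.338 / 17 = 4.9022 m/s².

4.902 m/s²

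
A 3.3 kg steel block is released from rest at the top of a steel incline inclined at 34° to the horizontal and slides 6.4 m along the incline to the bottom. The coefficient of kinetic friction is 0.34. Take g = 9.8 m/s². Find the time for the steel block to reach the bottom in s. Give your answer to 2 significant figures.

2.2 s

The weight component along the incline is mg sin 34° = 18.084 N and the normal force is N = mg cos 34° = 26.811 N.
Friction up the slope is f = μN = 0.34 × 26.811 = 9.116 N, so the net downslope force is 18.084 − 9.116 = 8.968 N and a = 8.968 / 3.3 = 2.7176 m/s².
Starting from rest, L = ½at², so t = √(2L/a) = √(2 × 6.4 / 2.7176) = 2.1703 s.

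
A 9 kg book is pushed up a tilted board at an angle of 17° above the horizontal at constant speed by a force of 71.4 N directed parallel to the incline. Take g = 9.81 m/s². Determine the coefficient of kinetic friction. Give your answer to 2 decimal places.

0.54

At constant speed ΣF = 0 along the incline. The applied 71.4 N acts up the slope; the weight component mg sin 17° = 25.813 N and kinetic friction μN both act down the slope.
So 71.4 = 25.813 + μ × 84.432, giving μ = (71.4 − 25.813) / 84.432 = 0.5399.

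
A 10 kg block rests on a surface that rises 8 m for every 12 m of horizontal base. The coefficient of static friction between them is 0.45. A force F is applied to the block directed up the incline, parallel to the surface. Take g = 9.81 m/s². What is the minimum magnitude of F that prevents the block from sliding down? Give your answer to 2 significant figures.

18 N

The normal force is N = mg cos 33.69° = 81.624 N. With F at its minimum the block is on the verge of sliding down, so static friction is at its maximum μ_s N = 0.45 × 81.624 = 36.731 N and acts up the slope.
Equilibrium along the incline: F + μ_s N = mg sin 33.69°, so F = 54.416 − 36.731 = 17.685 N.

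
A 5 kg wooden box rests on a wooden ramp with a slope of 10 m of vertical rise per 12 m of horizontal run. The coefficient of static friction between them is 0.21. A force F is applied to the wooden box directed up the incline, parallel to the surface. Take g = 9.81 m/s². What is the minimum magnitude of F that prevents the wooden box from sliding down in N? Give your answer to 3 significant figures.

The normal force is N = mg cos 39.81° = 37.681 N. With F at its minimum the wooden box is on the verge of sliding down, so static friction is at its maximum μ_s N = 0.21 × 37.681 = 7.913 N and acts up the slope.
Equilibrium along the incline: F + μ_s N = mg sin 39.81°, so F = 31.401 − 7.913 = 23.488 N.

23.5 N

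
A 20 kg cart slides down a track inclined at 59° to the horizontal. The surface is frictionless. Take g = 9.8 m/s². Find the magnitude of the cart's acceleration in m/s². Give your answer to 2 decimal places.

8.40 m/s²

Resolving the weight along the incline: the component pulling the cart down the slope is mg sin 59° = 20 × 9.8 × 0.8572 = 168.011 N, and the normal force is N = mg cos 59° = 20 × 9.8 × 0.5150 = 100.940 N.
With no friction the net force along the incline is 168.011 N, so a = g sin 59° = 168.011 / 20 = 8.4005 m/s².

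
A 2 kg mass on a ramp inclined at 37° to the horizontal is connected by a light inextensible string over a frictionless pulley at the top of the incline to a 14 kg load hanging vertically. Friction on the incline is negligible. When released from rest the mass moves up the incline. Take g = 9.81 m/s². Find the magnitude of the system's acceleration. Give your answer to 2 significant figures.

For the mass on the incline: the weight component along the slope is m₁g sin 37° = 2 × 9.81 × 0.6018 = 11.807 N and the normal force is N = m₁g cos 37° = 15.669 N.
Newton's second law for the mass (up-slope positive): T − 11.807 = 2 a. For the hanging load (downward positive): 14 × 9.81 − T = 14 a.
Adding the two equations eliminates T: 125.533 = 16 a, so a = 7.8458 m/s².

7.8 m/s²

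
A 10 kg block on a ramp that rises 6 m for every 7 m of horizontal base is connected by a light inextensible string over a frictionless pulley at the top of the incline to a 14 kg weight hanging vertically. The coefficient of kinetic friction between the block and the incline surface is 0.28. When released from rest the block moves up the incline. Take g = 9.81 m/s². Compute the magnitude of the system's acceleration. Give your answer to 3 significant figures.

For the block on the incline: the weight component along the slope is m₁g sin 40.60° = 10 × 9.81 × 0.6508 = 63.843 N and the normal force is N = m₁g cos 40.60° = 74.483 N.
Kinetic friction opposes the block's motion up the incline: f = μN = 0.28 × 74.483 = 20.855 N acting down the slope.
Newton's second law for the block (up-slope positive): T − 63.843 − 20.855 = 10 a. For the hanging weight (downward positive): 14 × 9.81 − T = 14 a.
Adding the two equations eliminates T: 52.642 = 24 a, so a = 2.1934 m/s².

2.19 m/s²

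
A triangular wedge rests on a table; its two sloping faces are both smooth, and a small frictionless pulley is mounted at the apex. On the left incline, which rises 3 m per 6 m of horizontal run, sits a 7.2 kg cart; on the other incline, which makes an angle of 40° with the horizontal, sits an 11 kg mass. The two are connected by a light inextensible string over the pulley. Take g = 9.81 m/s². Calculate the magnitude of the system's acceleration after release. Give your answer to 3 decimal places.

Resolve each weight along its own incline: the 7.2 kg mass has component 7.2 × 9.81 × sin 26.57° = 31.588 N down its slope, and the 11 kg mass has 11 × 9.81 × sin 40° = 69.363 N down its slope.
The 11 kg side's 69.363 N exceeds the other side's 31.588 N, so that mass slides down and the 7.2 kg mass slides up. Taking that direction as positive, Newton's second law for the whole system gives 69.363 − 31.588 = (7.2 + 11) a, so a = 37.775 / 18.2 = 2.0755 m/s².

2.076 m/s²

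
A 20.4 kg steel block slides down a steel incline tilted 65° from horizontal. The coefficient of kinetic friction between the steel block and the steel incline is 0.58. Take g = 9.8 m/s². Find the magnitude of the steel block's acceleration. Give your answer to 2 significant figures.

Resolving the weight along the incline: the component pulling the steel block down the slope is mg sin 65° = 20.4 × 9.8 × 0.9063 = 181.187 N, and the normal force is N = mg cos 65° = 20.4 × 9.8 × 0.4226 = 84.486 N.
Kinetic friction acts up the slope with magnitude f = μN = 0.58 × 84.486 = 49.002 N.
Net force along the incline is 181.187 − 49.002 = 132.185 N, so a = 132.185 / 20.4 = 6.4797 m/s².

6.5 m/s²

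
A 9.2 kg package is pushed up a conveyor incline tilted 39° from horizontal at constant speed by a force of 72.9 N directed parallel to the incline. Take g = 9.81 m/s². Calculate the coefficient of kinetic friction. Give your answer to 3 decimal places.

0.230

At constant speed ΣF = 0 along the incline. The applied 72.9 N acts up the slope; the weight component mg sin 39° = 56.797 N and kinetic friction μN both act down the slope.
So 72.9 = 56.797 + μ × 70.139, giving μ = (72.9 − 56.797) / 70.139 = 0.2296.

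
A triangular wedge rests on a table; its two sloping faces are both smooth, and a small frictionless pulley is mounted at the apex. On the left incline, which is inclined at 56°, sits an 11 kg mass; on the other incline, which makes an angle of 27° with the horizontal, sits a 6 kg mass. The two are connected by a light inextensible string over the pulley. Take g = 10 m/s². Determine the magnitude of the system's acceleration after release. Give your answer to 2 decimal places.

Resolve each weight along its own incline: the 11 kg mass has component 11 × 10 × sin 56° = 91.194 N down its slope, and the 6 kg mass has 6 × 10 × sin 27° = 27.239 N down its slope.
The 11 kg side's 91.194 N exceeds the other side's 27.239 N, so that mass slides down and the 6 kg mass slides up. Taking that direction as positive, Newton's second law for the whole system gives 91.194 − 27.239 = (11 + 6) a, so a = 63.955 / 17 = 3.7621 m/s².

3.76 m/s²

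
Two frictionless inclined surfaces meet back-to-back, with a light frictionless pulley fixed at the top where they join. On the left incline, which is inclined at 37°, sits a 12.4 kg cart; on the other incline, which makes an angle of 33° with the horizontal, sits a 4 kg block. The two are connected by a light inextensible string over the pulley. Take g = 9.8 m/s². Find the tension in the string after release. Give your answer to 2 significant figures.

34 N

Resolve each weight along its own incline: the 12.4 kg mass has component 12.4 × 9.8 × sin 37° = 73.133 N down its slope, and the 4 kg mass has 4 × 9.8 × sin 33° = 21.350 N down its slope.
The 12.4 kg side's 73.133 N exceeds the other side's 21.350 N, so that mass slides down and the 4 kg mass slides up. Taking that direction as positive, Newton's second law for the whole system gives 73.133 − 21.350 = (12.4 + 4) a, so a = 51.783 / 16.4 = 3.1575 m/s².
For the 4 kg mass (up-slope positive): T − 21.350 = 4 × 3.1575, so T = 33.980 N.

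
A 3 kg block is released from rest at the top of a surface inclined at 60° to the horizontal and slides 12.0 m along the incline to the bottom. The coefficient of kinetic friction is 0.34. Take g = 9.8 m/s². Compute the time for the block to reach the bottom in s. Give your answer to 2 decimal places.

The weight component along the incline is mg sin 60° = 25.461 N and the normal force is N = mg cos 60° = 14.700 N.
Friction up the slope is f = μN = 0.34 × 14.700 = 4.998 N, so the net downslope force is 25.461 − 4.998 = 20.463 N and a = 20.463 / 3 = 6.8210 m/s².
Starting from rest, L = ½at², so t = √(2L/a) = √(2 × 12.0 / 6.8210) = 1.8758 s.

1.88 s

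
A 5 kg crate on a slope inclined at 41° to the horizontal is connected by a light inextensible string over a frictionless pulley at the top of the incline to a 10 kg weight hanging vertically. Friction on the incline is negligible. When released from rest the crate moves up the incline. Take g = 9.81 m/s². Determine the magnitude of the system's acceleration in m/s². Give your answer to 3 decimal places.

4.395 m/s²

For the crate on the incline: the weight component along the slope is m₁g sin 41° = 5 × 9.81 × 0.6561 = 32.182 N and the normal force is N = m₁g cos 41° = 37.019 N.
Newton's second law for the crate (up-slope positive): T − 32.182 = 5 a. For the hanging weight (downward positive): 10 × 9.81 − T = 10 a.
Adding the two equations eliminates T: 65.918 = 15 a, so a = 4.3945 m/s².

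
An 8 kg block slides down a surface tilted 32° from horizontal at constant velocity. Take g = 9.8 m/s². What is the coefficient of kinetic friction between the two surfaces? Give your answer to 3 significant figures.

At constant velocity the net force along the incline is zero: mg sin 32° = μ mg cos 32°.
So μ = tan 32° = 0.5299 / 0.8480 = 0.6249.

0.625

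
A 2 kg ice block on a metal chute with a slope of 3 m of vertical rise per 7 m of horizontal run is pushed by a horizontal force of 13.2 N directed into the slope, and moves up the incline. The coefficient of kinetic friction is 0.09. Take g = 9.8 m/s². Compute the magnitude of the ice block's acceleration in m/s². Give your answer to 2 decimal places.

The horizontal push has components F cos 23.20° = 13.2 × 0.9191 = 12.132 N up the incline and F sin 23.20° = 13.2 × 0.3939 = 5.199 N pressing into the surface.
The normal force is therefore N = mg cos 23.20° + F sin 23.20° = 18.014 + 5.199 = 23.213 N, and kinetic friction down the slope is μN = 0.09 × 23.213 = 2.089 N.
Along the incline: F cos 23.20° − mg sin 23.20° − μN = ma, so 12.132 − 7.720 − 2.089 = 2 a, giving a = 1.1615 m/s².

1.16 m/s²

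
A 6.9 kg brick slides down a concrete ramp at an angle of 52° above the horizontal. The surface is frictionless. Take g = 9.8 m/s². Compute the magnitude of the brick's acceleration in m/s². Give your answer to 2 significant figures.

7.7 m/s²

Resolving the weight along the incline: the component pulling the brick down the slope is mg sin 52° = 6.9 × 9.8 × 0.7880 = 53.285 N, and the normal force is N = mg cos 52° = 6.9 × 9.8 × 0.6157 = 41.634 N.
With no friction the net force along the incline is 53.285 N, so a = g sin 52° = 53.285 / 6.9 = 7.7225 m/s².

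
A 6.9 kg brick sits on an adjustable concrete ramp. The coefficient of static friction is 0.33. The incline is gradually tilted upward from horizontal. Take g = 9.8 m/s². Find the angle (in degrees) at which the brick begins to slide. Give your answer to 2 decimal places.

18.26°

At the threshold of sliding, static friction is at its maximum μ_s N and exactly balances the weight component along the incline: mg sin θ = μ_s mg cos θ.
Hence tan θ = μ_s = 0.33, so θ = arctan(0.33) = 18.2629°.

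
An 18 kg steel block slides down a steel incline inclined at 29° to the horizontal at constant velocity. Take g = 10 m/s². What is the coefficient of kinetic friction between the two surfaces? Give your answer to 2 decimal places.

At constant velocity the net force along the incline is zero: mg sin 29° = μ mg cos 29°.
So μ = tan 29° = 0.4848 / 0.8746 = 0.5543.

0.55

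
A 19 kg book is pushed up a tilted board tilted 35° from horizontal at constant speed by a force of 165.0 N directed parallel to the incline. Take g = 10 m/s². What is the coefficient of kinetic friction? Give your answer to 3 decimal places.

At constant speed ΣF = 0 along the incline. The applied 165.0 N acts up the slope; the weight component mg sin 35° = 108.980 N and kinetic friction μN both act down the slope.
So 165.0 = 108.980 + μ × 155.639, giving μ = (165.0 − 108.980) / 155.639 = 0.3599.

0.360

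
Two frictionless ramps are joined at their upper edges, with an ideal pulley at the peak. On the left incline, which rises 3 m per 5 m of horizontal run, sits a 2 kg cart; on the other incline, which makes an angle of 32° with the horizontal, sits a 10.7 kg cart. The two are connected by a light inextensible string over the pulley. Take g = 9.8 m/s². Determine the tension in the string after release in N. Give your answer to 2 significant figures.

Resolve each weight along its own incline: the 2 kg mass has component 2 × 9.8 × sin 30.96° = 10.084 N down its slope, and the 10.7 kg mass has 10.7 × 9.8 × sin 32° = 55.567 N down its slope.
The 10.7 kg side's 55.567 N exceeds the other side's 10.084 N, so that mass slides down and the 2 kg mass slides up. Taking that direction as positive, Newton's second law for the whole system gives 55.567 − 10.084 = (2 + 10.7) a, so a = 45.483 / 12.7 = 3.5813 m/s².
For the 2 kg mass (up-slope positive): T − 10.084 = 2 × 3.5813, so T = 17.247 N.

17 N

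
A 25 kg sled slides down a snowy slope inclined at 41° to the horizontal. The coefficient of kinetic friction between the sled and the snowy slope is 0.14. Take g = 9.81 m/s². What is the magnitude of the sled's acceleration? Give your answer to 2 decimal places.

Resolving the weight along the incline: the component pulling the sled down the slope is mg sin 41° = 25 × 9.81 × 0.6561 = 160.909 N, and the normal force is N = mg cos 41° = 25 × 9.81 × 0.7547 = 185.090 N.
Kinetic friction acts up the slope with magnitude f = μN = 0.14 × 185.090 = 25.913 N.
Net force along the incline is 160.909 − 25.913 = 134.996 N, so a = 134.996 / 25 = 5.3998 m/s².

5.40 m/s²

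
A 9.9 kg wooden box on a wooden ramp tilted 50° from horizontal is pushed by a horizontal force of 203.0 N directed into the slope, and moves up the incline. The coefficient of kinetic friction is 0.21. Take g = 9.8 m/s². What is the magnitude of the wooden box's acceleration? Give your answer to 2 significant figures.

1.1 m/s²

The horizontal push has components F cos 50° = 203.0 × 0.6428 = 130.488 N up the incline and F sin 50° = 203.0 × 0.7660 = 155.498 N pressing into the surface.
The normal force is therefore N = mg cos 50° + F sin 50° = 62.364 + 155.498 = 217.862 N, and kinetic friction down the slope is μN = 0.21 × 217.862 = 45.751 N.
Along the incline: F cos 50° − mg sin 50° − μN = ma, so 130.488 − 74.317 − 45.751 = 9.9 a, giving a = 1.0525 m/s².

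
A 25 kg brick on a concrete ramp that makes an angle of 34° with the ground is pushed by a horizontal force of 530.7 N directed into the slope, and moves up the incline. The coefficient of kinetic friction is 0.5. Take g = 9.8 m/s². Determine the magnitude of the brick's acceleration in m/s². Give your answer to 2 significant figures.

2.1 m/s²

The horizontal push has components F cos 34° = 530.7 × 0.8290 = 439.950 N up the incline and F sin 34° = 530.7 × 0.5592 = 296.767 N pressing into the surface.
The normal force is therefore N = mg cos 34° + F sin 34° = 203.105 + 296.767 = 499.872 N, and kinetic friction down the slope is μN = 0.5 × 499.872 = 249.936 N.
Along the incline: F cos 34° − mg sin 34° − μN = ma, so 439.950 − 137.004 − 249.936 = 25 a, giving a = 2.1204 m/s².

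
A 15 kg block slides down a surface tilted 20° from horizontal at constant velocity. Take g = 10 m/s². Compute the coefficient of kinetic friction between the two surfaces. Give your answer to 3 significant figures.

At constant velocity the net force along the incline is zero: mg sin 20° = μ mg cos 20°.
So μ = tan 20° = 0.3420 / 0.9397 = 0.3639.

0.364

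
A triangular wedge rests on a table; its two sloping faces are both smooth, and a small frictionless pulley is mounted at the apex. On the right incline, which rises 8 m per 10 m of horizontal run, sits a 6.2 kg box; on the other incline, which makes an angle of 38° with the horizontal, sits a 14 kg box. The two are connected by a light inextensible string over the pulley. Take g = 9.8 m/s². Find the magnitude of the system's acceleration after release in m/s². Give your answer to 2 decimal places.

Resolve each weight along its own incline: the 6.2 kg mass has component 6.2 × 9.8 × sin 38.66° = 37.956 N down its slope, and the 14 kg mass has 14 × 9.8 × sin 38° = 84.469 N down its slope.
The 14 kg side's 84.469 N exceeds the other side's 37.956 N, so that mass slides down and the 6.2 kg mass slides up. Taking that direction as positive, Newton's second law for the whole system gives 84.469 − 37.956 = (6.2 + 14) a, so a = 46.513 / 20.2 = 2.3026 m/s².

2.30 m/s²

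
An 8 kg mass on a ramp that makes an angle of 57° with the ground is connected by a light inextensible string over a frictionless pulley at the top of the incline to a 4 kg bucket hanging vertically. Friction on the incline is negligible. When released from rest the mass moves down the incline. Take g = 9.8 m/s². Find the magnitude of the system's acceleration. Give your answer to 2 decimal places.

For the mass on the incline: the weight component along the slope is m₁g sin 57° = 8 × 9.8 × 0.8387 = 65.754 N and the normal force is N = m₁g cos 57° = 42.700 N.
Newton's second law for the mass (down-slope positive): 65.754 − T = 8 a. For the hanging bucket (upward positive): T − 4 × 9.8 = 4 a.
Adding the two equations eliminates T: 26.554 = 12 a, so a = 2.2128 m/s².

2.21 m/s²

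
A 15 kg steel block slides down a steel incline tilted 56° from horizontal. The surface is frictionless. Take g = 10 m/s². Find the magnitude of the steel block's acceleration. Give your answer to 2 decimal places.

Resolving the weight along the incline: the component pulling the steel block down the slope is mg sin 56° = 15 × 10 × 0.8290 = 124.350 N, and the normal force is N = mg cos 56° = 15 × 10 × 0.5592 = 83.880 N.
With no friction the net force along the incline is 124.350 N, so a = g sin 56° = 124.350 / 15 = 8.2900 m/s².

8.29 m/s²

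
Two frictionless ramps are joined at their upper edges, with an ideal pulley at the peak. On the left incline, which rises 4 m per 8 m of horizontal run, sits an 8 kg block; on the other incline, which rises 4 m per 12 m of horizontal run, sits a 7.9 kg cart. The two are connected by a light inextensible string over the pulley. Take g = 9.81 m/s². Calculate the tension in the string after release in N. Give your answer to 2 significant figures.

Resolve each weight along its own incline: the 8 kg mass has component 8 × 9.81 × sin 26.57° = 35.097 N down its slope, and the 7.9 kg mass has 7.9 × 9.81 × sin 18.43° = 24.507 N down its slope.
The 8 kg side's 35.097 N exceeds the other side's 24.507 N, so that mass slides down and the 7.9 kg mass slides up. Taking that direction as positive, Newton's second law for the whole system gives 35.097 − 24.507 = (8 + 7.9) a, so a = 10.590 / 15.9 = 0.6660 m/s².
For the 7.9 kg mass (up-slope positive): T − 24.507 = 7.9 × 0.6660, so T = 29.768 N.

30 N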